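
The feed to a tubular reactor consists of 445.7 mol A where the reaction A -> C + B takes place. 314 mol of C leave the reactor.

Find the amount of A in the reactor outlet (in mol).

132 mol

For C: n = n₀ + 1ξ → 314 = 0 + 1ξ, giving ξ = 314 mol.
Outlet amounts (n = n₀ + ν ξ):
  A: 445.7 − 1(314) = 131.7
  C: 0 + 1(314) = 314
  B: 0 + 1(314) = 314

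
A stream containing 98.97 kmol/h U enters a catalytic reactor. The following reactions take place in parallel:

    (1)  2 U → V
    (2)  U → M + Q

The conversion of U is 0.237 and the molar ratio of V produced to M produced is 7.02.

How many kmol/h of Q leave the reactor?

Conversion of U: U consumed = 0.237 × 98.97 = 23.46 kmol/h = 2ξ₁ + 1ξ₂.
Selectivity: 1ξ₁ / (1ξ₂) = 7.02 → ξ₁ = 7.02 ξ₂.
Substitute: (2·7.02 + 1) ξ₂ = 23.46 → ξ₂ = 1.56 kmol/h, ξ₁ = 10.95 kmol/h.
Outlet amounts (n = n₀ + Σ ν·ξ):
  U: 98.97 − 2(10.95) − 1(1.56) = 75.51
  V: 0 + 1(10.95) = 10.95
  M: 0 + 1(1.56) = 1.56
  Q: 0 + 1(1.56) = 1.56

1.56 kmol/h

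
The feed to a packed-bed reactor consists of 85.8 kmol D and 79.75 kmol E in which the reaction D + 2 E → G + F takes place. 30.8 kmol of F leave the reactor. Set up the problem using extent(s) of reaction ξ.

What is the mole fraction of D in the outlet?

0.408

For F: n = n₀ + 1ξ → 30.8 = 0 + 1ξ, giving ξ = 30.8 kmol.
Outlet amounts (n = n₀ + ν ξ):
  D: 85.8 − 1(30.8) = 55
  E: 79.75 − 2(30.8) = 18.15
  G: 0 + 1(30.8) = 30.8
  F: 0 + 1(30.8) = 30.8
Total out = 134.8 kmol; y_D = 55 / 134.8 = 0.4082.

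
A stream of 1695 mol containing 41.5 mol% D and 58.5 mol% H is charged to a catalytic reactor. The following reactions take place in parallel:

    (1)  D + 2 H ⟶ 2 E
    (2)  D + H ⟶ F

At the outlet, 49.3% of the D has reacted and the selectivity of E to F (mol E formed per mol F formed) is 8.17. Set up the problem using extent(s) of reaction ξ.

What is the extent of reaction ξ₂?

ξ₂ = 68.2 mol

Conversion of D: D consumed = 0.493 × 703.4 = 346.8 mol = 1ξ₁ + 1ξ₂.
Selectivity: 2ξ₁ / (1ξ₂) = 8.17 → ξ₁ = 4.085 ξ₂.
Substitute: (1·4.085 + 1) ξ₂ = 346.8 → ξ₂ = 68.2 mol, ξ₁ = 278.6 mol.
Outlet amounts (n = n₀ + Σ ν·ξ):
  D: 703.4 − 1(278.6) − 1(68.2) = 356.6
  H: 991.6 − 2(278.6) − 1(68.2) = 366.2
  E: 0 + 2(278.6) = 557.2
  F: 0 + 1(68.2) = 68.2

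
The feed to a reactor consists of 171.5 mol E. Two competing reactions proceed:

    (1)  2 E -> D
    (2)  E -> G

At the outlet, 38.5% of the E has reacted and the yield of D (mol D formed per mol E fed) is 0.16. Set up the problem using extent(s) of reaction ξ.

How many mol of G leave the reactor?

Yield of D: 1ξ₁ / 171.5 = 0.16 → ξ₁ = 27.44 mol.
Conversion of E: 2ξ₁ + 1ξ₂ = 0.385 × 171.5 = 66.03 → ξ₂ = 11.15 mol.
Outlet amounts (n = n₀ + Σ ν·ξ):
  E: 171.5 − 2(27.44) − 1(11.15) = 105.5
  D: 0 + 1(27.44) = 27.44
  G: 0 + 1(11.15) = 11.15

11.1 mol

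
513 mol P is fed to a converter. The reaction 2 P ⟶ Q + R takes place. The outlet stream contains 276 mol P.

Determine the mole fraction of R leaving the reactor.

For P: n = n₀ − 2ξ → 276 = 513 − 2ξ, giving ξ = 118.5 mol.
Outlet amounts (n = n₀ + ν ξ):
  P: 513 − 2(118.5) = 276
  Q: 0 + 1(118.5) = 118.5
  R: 0 + 1(118.5) = 118.5
Total out = 513 mol; y_R = 118.5 / 513 = 0.231.

0.231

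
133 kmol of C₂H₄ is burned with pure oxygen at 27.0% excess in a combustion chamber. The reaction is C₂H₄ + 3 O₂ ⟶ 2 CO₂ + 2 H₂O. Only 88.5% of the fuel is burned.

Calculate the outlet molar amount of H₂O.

Stoichiometric O₂ = 3 × 133 = 399 kmol; O₂ fed = 399 × 1.270 = 506.7 kmol.
Fuel reacted = 0.885 × 133 → ξ = 117.7 kmol.
Outlet (n = n₀ + ν ξ):
  C₂H₄: 133 − 1(117.7) = 15.3
  O₂: 506.7 − 3(117.7) = 153.6
  CO₂: 0 + 2(117.7) = 235.4
  H₂O: 0 + 2(117.7) = 235.4

235 kmol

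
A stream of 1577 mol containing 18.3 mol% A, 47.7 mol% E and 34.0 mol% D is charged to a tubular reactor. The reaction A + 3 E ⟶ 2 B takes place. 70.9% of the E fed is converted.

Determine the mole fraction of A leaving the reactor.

0.0907

E reacted = 0.709 × 752.2 = 533.3 mol; ν_E = −3, so ξ = 533.3/3 = 177.8 mol.
Outlet amounts (n = n₀ + ν ξ):
  A: 288.6 − 1(177.8) = 110.8
  E: 752.2 − 3(177.8) = 218.9
  B: 0 + 2(177.8) = 355.6
  D: 536.2 (inert)
Total out = 1221 mol; y_A = 110.8 / 1221 = 0.09072.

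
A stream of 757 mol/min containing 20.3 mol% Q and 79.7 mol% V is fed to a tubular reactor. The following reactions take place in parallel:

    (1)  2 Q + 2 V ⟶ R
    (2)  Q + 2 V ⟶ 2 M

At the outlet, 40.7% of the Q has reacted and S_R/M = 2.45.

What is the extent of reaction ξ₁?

Conversion of Q: Q consumed = 0.407 × 153.7 = 62.54 mol/min = 2ξ₁ + 1ξ₂.
Selectivity: 1ξ₁ / (2ξ₂) = 2.45 → ξ₁ = 4.9 ξ₂.
Substitute: (2·4.9 + 1) ξ₂ = 62.54 → ξ₂ = 5.791 mol/min, ξ₁ = 28.38 mol/min.
Outlet amounts (n = n₀ + Σ ν·ξ):
  Q: 153.7 − 2(28.38) − 1(5.791) = 91.13
  V: 603.3 − 2(28.38) − 2(5.791) = 535
  R: 0 + 1(28.38) = 28.38
  M: 0 + 2(5.791) = 11.58

ξ₁ = 28.4 mol/min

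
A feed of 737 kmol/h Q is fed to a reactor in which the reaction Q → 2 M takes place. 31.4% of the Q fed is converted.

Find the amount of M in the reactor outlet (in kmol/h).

463 kmol/h

Q reacted = 0.314 × 737 = 231.4 kmol/h; ν_Q = −1, so ξ = 231.4/1 = 231.4 kmol/h.
Outlet amounts (n = n₀ + ν ξ):
  Q: 737 − 1(231.4) = 505.6
  M: 0 + 2(231.4) = 462.8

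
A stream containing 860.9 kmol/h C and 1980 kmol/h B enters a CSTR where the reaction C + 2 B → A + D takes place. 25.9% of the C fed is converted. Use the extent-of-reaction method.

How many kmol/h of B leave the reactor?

C reacted = 0.259 × 860.9 = 223 kmol/h; ν_C = −1, so ξ = 223/1 = 223 kmol/h.
Outlet amounts (n = n₀ + ν ξ):
  C: 860.9 − 1(223) = 637.9
  B: 1980 − 2(223) = 1534
  A: 0 + 1(223) = 223
  D: 0 + 1(223) = 223

1530 kmol/h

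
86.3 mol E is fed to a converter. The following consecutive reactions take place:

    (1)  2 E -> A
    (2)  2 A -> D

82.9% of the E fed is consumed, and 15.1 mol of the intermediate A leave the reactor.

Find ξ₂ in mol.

ξ₂ = 10.3 mol

Conversion of E: E consumed = 2ξ₁ = 0.829 × 86.3 → ξ₁ = 35.77 mol.
A balance: n_A = 0 + 1ξ₁ − 2ξ₂ = 15.1 → ξ₂ = (1·35.77 − 15.1)/2 = 10.34 mol.
Outlet amounts (n = n₀ + Σ ν·ξ):
  E: 86.3 − 2(35.77) = 14.76
  A: 0 + 1(35.77) − 2(10.34) = 15.1
  D: 0 + 1(10.34) = 10.34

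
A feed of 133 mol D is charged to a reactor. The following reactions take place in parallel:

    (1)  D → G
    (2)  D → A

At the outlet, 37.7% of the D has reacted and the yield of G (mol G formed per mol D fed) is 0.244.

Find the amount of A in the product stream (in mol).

17.7 mol

Yield of G: 1ξ₁ / 133 = 0.244 → ξ₁ = 32.45 mol.
Conversion of D: 1ξ₁ + 1ξ₂ = 0.377 × 133 = 50.14 → ξ₂ = 17.69 mol.
Outlet amounts (n = n₀ + Σ ν·ξ):
  D: 133 − 1(32.45) − 1(17.69) = 82.86
  G: 0 + 1(32.45) = 32.45
  A: 0 + 1(17.69) = 17.69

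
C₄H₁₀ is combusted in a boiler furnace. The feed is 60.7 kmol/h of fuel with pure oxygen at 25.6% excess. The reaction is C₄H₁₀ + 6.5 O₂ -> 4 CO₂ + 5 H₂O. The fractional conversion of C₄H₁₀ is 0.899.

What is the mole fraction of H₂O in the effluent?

0.428

Stoichiometric O₂ = 6.5 × 60.7 = 394.6 kmol/h; O₂ fed = 394.6 × 1.256 = 495.6 kmol/h.
Fuel reacted = 0.899 × 60.7 → ξ = 54.57 kmol/h.
Outlet (n = n₀ + ν ξ):
  C₄H₁₀: 60.7 − 1(54.57) = 6.131
  O₂: 495.6 − 6.5(54.57) = 140.9
  CO₂: 0 + 4(54.57) = 218.3
  H₂O: 0 + 5(54.57) = 272.8
Total out = 638.1 kmol/h; y_H₂O = 272.8 / 638.1 = 0.4276.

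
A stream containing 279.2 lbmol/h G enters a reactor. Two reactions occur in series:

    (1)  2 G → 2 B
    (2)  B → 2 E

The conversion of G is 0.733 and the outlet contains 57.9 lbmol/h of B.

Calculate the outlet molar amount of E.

294 lbmol/h

Conversion of G: G consumed = 2ξ₁ = 0.733 × 279.2 → ξ₁ = 102.3 lbmol/h.
B balance: n_B = 0 + 2ξ₁ − 1ξ₂ = 57.9 → ξ₂ = (2·102.3 − 57.9)/1 = 146.8 lbmol/h.
Outlet amounts (n = n₀ + Σ ν·ξ):
  G: 279.2 − 2(102.3) = 74.55
  B: 0 + 2(102.3) − 1(146.8) = 57.9
  E: 0 + 2(146.8) = 293.5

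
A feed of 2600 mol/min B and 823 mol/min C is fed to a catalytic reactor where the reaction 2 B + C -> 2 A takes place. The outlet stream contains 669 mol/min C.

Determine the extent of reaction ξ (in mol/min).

For C: n = n₀ − 1ξ → 669 = 823 − 1ξ, giving ξ = 154 mol/min.
Outlet amounts (n = n₀ + ν ξ):
  B: 2600 − 2(154) = 2292
  C: 823 − 1(154) = 669
  A: 0 + 2(154) = 308

ξ = 154 mol/min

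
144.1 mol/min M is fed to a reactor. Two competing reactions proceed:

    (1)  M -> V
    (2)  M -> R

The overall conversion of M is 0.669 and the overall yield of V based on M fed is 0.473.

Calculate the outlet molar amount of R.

Yield of V: 1ξ₁ / 144.1 = 0.473 → ξ₁ = 68.16 mol/min.
Conversion of M: 1ξ₁ + 1ξ₂ = 0.669 × 144.1 = 96.4 → ξ₂ = 28.24 mol/min.
Outlet amounts (n = n₀ + Σ ν·ξ):
  M: 144.1 − 1(68.16) − 1(28.24) = 47.7
  V: 0 + 1(68.16) = 68.16
  R: 0 + 1(28.24) = 28.24

28.2 mol/min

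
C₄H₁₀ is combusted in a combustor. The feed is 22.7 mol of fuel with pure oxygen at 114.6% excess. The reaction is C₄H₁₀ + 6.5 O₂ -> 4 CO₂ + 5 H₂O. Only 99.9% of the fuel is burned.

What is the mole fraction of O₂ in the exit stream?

Stoichiometric O₂ = 6.5 × 22.7 = 147.5 mol; O₂ fed = 147.5 × 2.146 = 316.6 mol.
Fuel reacted = 0.999 × 22.7 → ξ = 22.68 mol.
Outlet (n = n₀ + ν ξ):
  C₄H₁₀: 22.7 − 1(22.68) = 0.0227
  O₂: 316.6 − 6.5(22.68) = 169.2
  CO₂: 0 + 4(22.68) = 90.71
  H₂O: 0 + 5(22.68) = 113.4
Total out = 373.4 mol; y_O₂ = 169.2 / 373.4 = 0.4533.

0.453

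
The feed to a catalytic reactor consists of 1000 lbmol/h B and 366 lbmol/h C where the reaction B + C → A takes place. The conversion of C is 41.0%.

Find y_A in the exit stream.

0.123

C reacted = 0.41 × 366 = 150.1 lbmol/h; ν_C = −1, so ξ = 150.1/1 = 150.1 lbmol/h.
Outlet amounts (n = n₀ + ν ξ):
  B: 1000 − 1(150.1) = 849.9
  C: 366 − 1(150.1) = 215.9
  A: 0 + 1(150.1) = 150.1
Total out = 1216 lbmol/h; y_A = 150.1 / 1216 = 0.1234.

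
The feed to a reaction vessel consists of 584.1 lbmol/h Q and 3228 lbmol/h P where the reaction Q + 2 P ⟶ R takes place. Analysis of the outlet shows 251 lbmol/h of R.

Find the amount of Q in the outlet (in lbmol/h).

333 lbmol/h

For R: n = n₀ + 1ξ → 251 = 0 + 1ξ, giving ξ = 251 lbmol/h.
Outlet amounts (n = n₀ + ν ξ):
  Q: 584.1 − 1(251) = 333.1
  P: 3228 − 2(251) = 2726
  R: 0 + 1(251) = 251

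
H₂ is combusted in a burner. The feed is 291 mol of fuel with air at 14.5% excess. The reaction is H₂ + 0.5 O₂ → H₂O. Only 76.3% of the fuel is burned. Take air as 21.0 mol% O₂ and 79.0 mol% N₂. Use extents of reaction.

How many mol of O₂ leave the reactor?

55.6 mol

Stoichiometric O₂ = 0.5 × 291 = 145.5 mol; O₂ fed = 145.5 × 1.145 = 166.6 mol.
N₂ fed = 166.6 × 79/21 = 626.7 mol.
Fuel reacted = 0.763 × 291 → ξ = 222 mol.
Outlet (n = n₀ + ν ξ):
  H₂: 291 − 1(222) = 68.97
  O₂: 166.6 − 0.5(222) = 55.58
  N₂: 626.7 (inert)
  H₂O: 0 + 1(222) = 222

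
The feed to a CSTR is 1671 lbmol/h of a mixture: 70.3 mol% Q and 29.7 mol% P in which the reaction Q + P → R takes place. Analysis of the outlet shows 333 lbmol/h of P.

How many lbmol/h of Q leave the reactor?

For P: n = n₀ − 1ξ → 333 = 496.3 − 1ξ, giving ξ = 163.3 lbmol/h.
Outlet amounts (n = n₀ + ν ξ):
  Q: 1175 − 1(163.3) = 1011
  P: 496.3 − 1(163.3) = 333
  R: 0 + 1(163.3) = 163.3

1010 lbmol/h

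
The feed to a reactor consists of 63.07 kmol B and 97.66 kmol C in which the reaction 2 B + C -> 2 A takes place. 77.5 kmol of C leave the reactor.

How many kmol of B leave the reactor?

22.8 kmol

For C: n = n₀ − 1ξ → 77.5 = 97.66 − 1ξ, giving ξ = 20.16 kmol.
Outlet amounts (n = n₀ + ν ξ):
  B: 63.07 − 2(20.16) = 22.75
  C: 97.66 − 1(20.16) = 77.5
  A: 0 + 2(20.16) = 40.32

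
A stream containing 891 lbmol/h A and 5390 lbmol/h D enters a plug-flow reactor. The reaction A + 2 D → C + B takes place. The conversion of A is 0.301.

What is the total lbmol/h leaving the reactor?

A reacted = 0.301 × 891 = 268.2 lbmol/h; ν_A = −1, so ξ = 268.2/1 = 268.2 lbmol/h.
Outlet amounts (n = n₀ + ν ξ):
  A: 891 − 1(268.2) = 622.8
  D: 5390 − 2(268.2) = 4854
  C: 0 + 1(268.2) = 268.2
  B: 0 + 1(268.2) = 268.2
Total out = 622.8 + 4854 + 268.2 + 268.2 = 6013 lbmol/h.

6010 lbmol/h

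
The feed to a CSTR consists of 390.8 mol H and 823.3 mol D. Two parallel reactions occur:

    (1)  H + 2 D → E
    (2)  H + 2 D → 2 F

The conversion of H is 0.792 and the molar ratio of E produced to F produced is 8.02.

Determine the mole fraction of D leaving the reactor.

Conversion of H: H consumed = 0.792 × 390.8 = 309.5 mol = 1ξ₁ + 1ξ₂.
Selectivity: 1ξ₁ / (2ξ₂) = 8.02 → ξ₁ = 16.04 ξ₂.
Substitute: (1·16.04 + 1) ξ₂ = 309.5 → ξ₂ = 18.16 mol, ξ₁ = 291.3 mol.
Outlet amounts (n = n₀ + Σ ν·ξ):
  H: 390.8 − 1(291.3) − 1(18.16) = 81.29
  D: 823.3 − 2(291.3) − 2(18.16) = 204.3
  E: 0 + 1(291.3) = 291.3
  F: 0 + 2(18.16) = 36.33
Total out = 613.2 mol; y_D = 204.3 / 613.2 = 0.3331.

0.333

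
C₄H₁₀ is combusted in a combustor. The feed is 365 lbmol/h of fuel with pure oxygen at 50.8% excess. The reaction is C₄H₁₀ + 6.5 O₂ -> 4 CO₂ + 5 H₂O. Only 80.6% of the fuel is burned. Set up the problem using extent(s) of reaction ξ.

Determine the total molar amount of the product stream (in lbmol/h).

4380 lbmol/h

Stoichiometric O₂ = 6.5 × 365 = 2372 lbmol/h; O₂ fed = 2372 × 1.508 = 3578 lbmol/h.
Fuel reacted = 0.806 × 365 → ξ = 294.2 lbmol/h.
Outlet (n = n₀ + ν ξ):
  C₄H₁₀: 365 − 1(294.2) = 70.81
  O₂: 3578 − 6.5(294.2) = 1665
  CO₂: 0 + 4(294.2) = 1177
  H₂O: 0 + 5(294.2) = 1471
Total out = 70.81 + 1665 + 1177 + 1471 = 4384 lbmol/h.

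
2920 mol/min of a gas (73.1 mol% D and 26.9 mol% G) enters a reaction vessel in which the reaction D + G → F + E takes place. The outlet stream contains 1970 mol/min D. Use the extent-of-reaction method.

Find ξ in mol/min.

ξ = 165 mol/min

For D: n = n₀ − 1ξ → 1970 = 2135 − 1ξ, giving ξ = 164.5 mol/min.
Outlet amounts (n = n₀ + ν ξ):
  D: 2135 − 1(164.5) = 1970
  G: 785.5 − 1(164.5) = 621
  F: 0 + 1(164.5) = 164.5
  E: 0 + 1(164.5) = 164.5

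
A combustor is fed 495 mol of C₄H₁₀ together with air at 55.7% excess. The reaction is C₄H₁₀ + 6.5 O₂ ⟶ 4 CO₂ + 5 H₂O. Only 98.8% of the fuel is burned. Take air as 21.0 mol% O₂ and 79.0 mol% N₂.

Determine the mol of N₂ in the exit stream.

Stoichiometric O₂ = 6.5 × 495 = 3218 mol; O₂ fed = 3218 × 1.557 = 5010 mol.
N₂ fed = 5010 × 79/21 = 18850 mol.
Fuel reacted = 0.988 × 495 → ξ = 489.1 mol.
Outlet (n = n₀ + ν ξ):
  C₄H₁₀: 495 − 1(489.1) = 5.94
  O₂: 5010 − 6.5(489.1) = 1831
  N₂: 18850 (inert)
  CO₂: 0 + 4(489.1) = 1956
  H₂O: 0 + 5(489.1) = 2445

18800 mol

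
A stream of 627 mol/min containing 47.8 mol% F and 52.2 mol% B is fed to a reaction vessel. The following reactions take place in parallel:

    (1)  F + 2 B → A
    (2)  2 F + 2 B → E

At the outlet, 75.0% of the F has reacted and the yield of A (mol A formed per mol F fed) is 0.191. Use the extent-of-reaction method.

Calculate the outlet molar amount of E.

83.8 mol/min

Yield of A: 1ξ₁ / 299.7 = 0.191 → ξ₁ = 57.24 mol/min.
Conversion of F: 1ξ₁ + 2ξ₂ = 0.75 × 299.7 = 224.8 → ξ₂ = 83.77 mol/min.
Outlet amounts (n = n₀ + Σ ν·ξ):
  F: 299.7 − 1(57.24) − 2(83.77) = 74.93
  B: 327.3 − 2(57.24) − 2(83.77) = 45.27
  A: 0 + 1(57.24) = 57.24
  E: 0 + 1(83.77) = 83.77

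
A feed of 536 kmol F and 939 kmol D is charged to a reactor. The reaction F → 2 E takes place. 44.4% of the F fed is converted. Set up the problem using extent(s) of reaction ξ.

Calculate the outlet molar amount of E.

F reacted = 0.444 × 536 = 238 kmol; ν_F = −1, so ξ = 238/1 = 238 kmol.
Outlet amounts (n = n₀ + ν ξ):
  F: 536 − 1(238) = 298
  E: 0 + 2(238) = 476
  D: 939 (inert)

476 kmol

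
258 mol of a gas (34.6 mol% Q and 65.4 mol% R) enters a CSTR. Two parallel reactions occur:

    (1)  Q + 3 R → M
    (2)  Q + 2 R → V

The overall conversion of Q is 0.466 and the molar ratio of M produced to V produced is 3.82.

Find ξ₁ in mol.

Conversion of Q: Q consumed = 0.466 × 89.27 = 41.6 mol = 1ξ₁ + 1ξ₂.
Selectivity: 1ξ₁ / (1ξ₂) = 3.82 → ξ₁ = 3.82 ξ₂.
Substitute: (1·3.82 + 1) ξ₂ = 41.6 → ξ₂ = 8.63 mol, ξ₁ = 32.97 mol.
Outlet amounts (n = n₀ + Σ ν·ξ):
  Q: 89.27 − 1(32.97) − 1(8.63) = 47.67
  R: 168.7 − 3(32.97) − 2(8.63) = 52.57
  M: 0 + 1(32.97) = 32.97
  V: 0 + 1(8.63) = 8.63

ξ₁ = 33 mol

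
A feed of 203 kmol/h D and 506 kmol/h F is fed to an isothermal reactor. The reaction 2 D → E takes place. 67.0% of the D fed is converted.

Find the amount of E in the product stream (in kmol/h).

D reacted = 0.67 × 203 = 136 kmol/h; ν_D = −2, so ξ = 136/2 = 68.01 kmol/h.
Outlet amounts (n = n₀ + ν ξ):
  D: 203 − 2(68.01) = 66.99
  E: 0 + 1(68.01) = 68.01
  F: 506 (inert)

68 kmol/h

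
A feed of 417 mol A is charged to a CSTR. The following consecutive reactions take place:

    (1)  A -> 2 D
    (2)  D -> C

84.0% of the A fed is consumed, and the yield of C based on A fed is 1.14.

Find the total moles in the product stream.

767 mol

Conversion of A: A consumed = 1ξ₁ = 0.84 × 417 → ξ₁ = 350.3 mol.
Yield of C: 1ξ₂ / 417 = 1.14 → ξ₂ = 475.4 mol.
Outlet amounts (n = n₀ + Σ ν·ξ):
  A: 417 − 1(350.3) = 66.72
  D: 0 + 2(350.3) − 1(475.4) = 225.2
  C: 0 + 1(475.4) = 475.4
Total out = 66.72 + 225.2 + 475.4 = 767.3 mol.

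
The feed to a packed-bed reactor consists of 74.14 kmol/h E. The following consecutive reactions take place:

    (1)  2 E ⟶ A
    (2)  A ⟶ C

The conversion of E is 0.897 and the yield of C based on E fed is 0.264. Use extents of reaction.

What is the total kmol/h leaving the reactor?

Conversion of E: E consumed = 2ξ₁ = 0.897 × 74.14 → ξ₁ = 33.25 kmol/h.
Yield of C: 1ξ₂ / 74.14 = 0.264 → ξ₂ = 19.57 kmol/h.
Outlet amounts (n = n₀ + Σ ν·ξ):
  E: 74.14 − 2(33.25) = 7.636
  A: 0 + 1(33.25) − 1(19.57) = 13.68
  C: 0 + 1(19.57) = 19.57
Total out = 7.636 + 13.68 + 19.57 = 40.89 kmol/h.

40.9 kmol/h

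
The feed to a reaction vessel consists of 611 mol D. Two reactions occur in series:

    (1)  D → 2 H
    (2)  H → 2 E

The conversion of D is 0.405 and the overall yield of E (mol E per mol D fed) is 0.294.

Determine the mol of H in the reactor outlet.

Conversion of D: D consumed = 1ξ₁ = 0.405 × 611 → ξ₁ = 247.5 mol.
Yield of E: 2ξ₂ / 611 = 0.294 → ξ₂ = 89.82 mol.
Outlet amounts (n = n₀ + Σ ν·ξ):
  D: 611 − 1(247.5) = 363.5
  H: 0 + 2(247.5) − 1(89.82) = 405.1
  E: 0 + 2(89.82) = 179.6

405 mol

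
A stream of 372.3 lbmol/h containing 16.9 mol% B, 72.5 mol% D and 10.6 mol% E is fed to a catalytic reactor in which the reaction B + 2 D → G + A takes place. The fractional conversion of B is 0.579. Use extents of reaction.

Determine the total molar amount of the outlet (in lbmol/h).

336 lbmol/h

B reacted = 0.579 × 62.92 = 36.43 lbmol/h; ν_B = −1, so ξ = 36.43/1 = 36.43 lbmol/h.
Outlet amounts (n = n₀ + ν ξ):
  B: 62.92 − 1(36.43) = 26.49
  D: 269.9 − 2(36.43) = 197.1
  G: 0 + 1(36.43) = 36.43
  A: 0 + 1(36.43) = 36.43
  E: 39.46 (inert)
Total out = 26.49 + 197.1 + 36.43 + 36.43 + 39.46 = 335.9 lbmol/h.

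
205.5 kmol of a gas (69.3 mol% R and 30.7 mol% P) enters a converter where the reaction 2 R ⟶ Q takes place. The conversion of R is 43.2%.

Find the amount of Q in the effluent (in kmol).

30.8 kmol

R reacted = 0.432 × 142.4 = 61.52 kmol; ν_R = −2, so ξ = 61.52/2 = 30.76 kmol.
Outlet amounts (n = n₀ + ν ξ):
  R: 142.4 − 2(30.76) = 80.89
  Q: 0 + 1(30.76) = 30.76
  P: 63.09 (inert)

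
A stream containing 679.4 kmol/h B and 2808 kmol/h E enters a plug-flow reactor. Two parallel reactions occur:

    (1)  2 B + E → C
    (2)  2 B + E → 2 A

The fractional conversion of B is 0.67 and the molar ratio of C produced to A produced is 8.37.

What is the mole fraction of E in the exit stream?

Conversion of B: B consumed = 0.67 × 679.4 = 455.2 kmol/h = 2ξ₁ + 2ξ₂.
Selectivity: 1ξ₁ / (2ξ₂) = 8.37 → ξ₁ = 16.74 ξ₂.
Substitute: (2·16.74 + 2) ξ₂ = 455.2 → ξ₂ = 12.83 kmol/h, ξ₁ = 214.8 kmol/h.
Outlet amounts (n = n₀ + Σ ν·ξ):
  B: 679.4 − 2(214.8) − 2(12.83) = 224.2
  E: 2808 − 1(214.8) − 1(12.83) = 2580
  C: 0 + 1(214.8) = 214.8
  A: 0 + 2(12.83) = 25.66
Total out = 3045 kmol/h; y_E = 2580 / 3045 = 0.8474.

0.847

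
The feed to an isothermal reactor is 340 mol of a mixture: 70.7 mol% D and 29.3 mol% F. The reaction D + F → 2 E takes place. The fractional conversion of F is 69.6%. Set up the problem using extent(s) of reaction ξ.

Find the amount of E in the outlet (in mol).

139 mol

F reacted = 0.696 × 99.62 = 69.34 mol; ν_F = −1, so ξ = 69.34/1 = 69.34 mol.
Outlet amounts (n = n₀ + ν ξ):
  D: 240.4 − 1(69.34) = 171
  F: 99.62 − 1(69.34) = 30.28
  E: 0 + 2(69.34) = 138.7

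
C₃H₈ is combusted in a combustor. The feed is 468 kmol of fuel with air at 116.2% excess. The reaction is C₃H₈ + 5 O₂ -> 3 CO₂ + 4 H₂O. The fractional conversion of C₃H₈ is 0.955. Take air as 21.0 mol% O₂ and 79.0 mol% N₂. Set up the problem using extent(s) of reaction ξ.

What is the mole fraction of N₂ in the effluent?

0.761

Stoichiometric O₂ = 5 × 468 = 2340 kmol; O₂ fed = 2340 × 2.162 = 5059 kmol.
N₂ fed = 5059 × 79/21 = 19030 kmol.
Fuel reacted = 0.955 × 468 → ξ = 446.9 kmol.
Outlet (n = n₀ + ν ξ):
  C₃H₈: 468 − 1(446.9) = 21.06
  O₂: 5059 − 5(446.9) = 2824
  N₂: 19030 (inert)
  CO₂: 0 + 3(446.9) = 1341
  H₂O: 0 + 4(446.9) = 1788
Total out = 25010 kmol; y_N₂ = 19030 / 25010 = 0.7611.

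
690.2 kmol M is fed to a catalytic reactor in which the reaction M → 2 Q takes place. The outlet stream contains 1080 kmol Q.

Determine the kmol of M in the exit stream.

For Q: n = n₀ + 2ξ → 1080 = 0 + 2ξ, giving ξ = 540 kmol.
Outlet amounts (n = n₀ + ν ξ):
  M: 690.2 − 1(540) = 150.2
  Q: 0 + 2(540) = 1080

150 kmol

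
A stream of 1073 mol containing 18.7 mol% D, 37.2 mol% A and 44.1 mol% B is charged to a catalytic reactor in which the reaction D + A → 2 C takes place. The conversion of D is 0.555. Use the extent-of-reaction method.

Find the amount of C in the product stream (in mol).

D reacted = 0.555 × 200.7 = 111.4 mol; ν_D = −1, so ξ = 111.4/1 = 111.4 mol.
Outlet amounts (n = n₀ + ν ξ):
  D: 200.7 − 1(111.4) = 89.29
  A: 399.2 − 1(111.4) = 287.8
  C: 0 + 2(111.4) = 222.7
  B: 473.2 (inert)

223 mol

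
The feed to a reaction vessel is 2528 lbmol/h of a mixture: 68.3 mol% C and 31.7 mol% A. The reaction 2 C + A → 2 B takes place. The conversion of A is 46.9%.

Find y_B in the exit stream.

A reacted = 0.469 × 801.4 = 375.8 lbmol/h; ν_A = −1, so ξ = 375.8/1 = 375.8 lbmol/h.
Outlet amounts (n = n₀ + ν ξ):
  C: 1727 − 2(375.8) = 974.9
  A: 801.4 − 1(375.8) = 425.5
  B: 0 + 2(375.8) = 751.7
Total out = 2152 lbmol/h; y_B = 751.7 / 2152 = 0.3493.

0.349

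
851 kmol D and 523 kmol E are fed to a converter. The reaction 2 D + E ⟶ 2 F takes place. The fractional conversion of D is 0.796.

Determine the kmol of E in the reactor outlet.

184 kmol

D reacted = 0.796 × 851 = 677.4 kmol; ν_D = −2, so ξ = 677.4/2 = 338.7 kmol.
Outlet amounts (n = n₀ + ν ξ):
  D: 851 − 2(338.7) = 173.6
  E: 523 − 1(338.7) = 184.3
  F: 0 + 2(338.7) = 677.4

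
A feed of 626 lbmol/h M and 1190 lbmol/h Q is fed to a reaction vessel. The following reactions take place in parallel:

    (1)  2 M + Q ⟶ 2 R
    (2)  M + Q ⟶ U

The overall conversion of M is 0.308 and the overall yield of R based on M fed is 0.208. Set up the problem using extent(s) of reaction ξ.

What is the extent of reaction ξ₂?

Yield of R: 2ξ₁ / 626 = 0.208 → ξ₁ = 65.1 lbmol/h.
Conversion of M: 2ξ₁ + 1ξ₂ = 0.308 × 626 = 192.8 → ξ₂ = 62.6 lbmol/h.
Outlet amounts (n = n₀ + Σ ν·ξ):
  M: 626 − 2(65.1) − 1(62.6) = 433.2
  Q: 1190 − 1(65.1) − 1(62.6) = 1062
  R: 0 + 2(65.1) = 130.2
  U: 0 + 1(62.6) = 62.6

ξ₂ = 62.6 lbmol/h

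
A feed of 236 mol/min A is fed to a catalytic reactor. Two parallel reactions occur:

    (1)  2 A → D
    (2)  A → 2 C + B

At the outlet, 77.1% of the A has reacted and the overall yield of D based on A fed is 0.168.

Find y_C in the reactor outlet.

Yield of D: 1ξ₁ / 236 = 0.168 → ξ₁ = 39.65 mol/min.
Conversion of A: 2ξ₁ + 1ξ₂ = 0.771 × 236 = 182 → ξ₂ = 102.7 mol/min.
Outlet amounts (n = n₀ + Σ ν·ξ):
  A: 236 − 2(39.65) − 1(102.7) = 54.04
  D: 0 + 1(39.65) = 39.65
  C: 0 + 2(102.7) = 205.3
  B: 0 + 1(102.7) = 102.7
Total out = 401.7 mol/min; y_C = 205.3 / 401.7 = 0.5112.

0.511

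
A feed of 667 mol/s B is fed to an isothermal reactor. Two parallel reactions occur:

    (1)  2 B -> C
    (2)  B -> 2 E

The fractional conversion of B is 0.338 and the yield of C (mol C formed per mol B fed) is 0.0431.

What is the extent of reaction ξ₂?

Yield of C: 1ξ₁ / 667 = 0.0431 → ξ₁ = 28.75 mol/s.
Conversion of B: 2ξ₁ + 1ξ₂ = 0.338 × 667 = 225.4 → ξ₂ = 168 mol/s.
Outlet amounts (n = n₀ + Σ ν·ξ):
  B: 667 − 2(28.75) − 1(168) = 441.6
  C: 0 + 1(28.75) = 28.75
  E: 0 + 2(168) = 335.9

ξ₂ = 168 mol/s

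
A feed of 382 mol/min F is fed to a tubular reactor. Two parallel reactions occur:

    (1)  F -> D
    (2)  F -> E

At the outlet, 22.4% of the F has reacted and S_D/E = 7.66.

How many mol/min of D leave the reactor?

75.7 mol/min

Conversion of F: F consumed = 0.224 × 382 = 85.57 mol/min = 1ξ₁ + 1ξ₂.
Selectivity: 1ξ₁ / (1ξ₂) = 7.66 → ξ₁ = 7.66 ξ₂.
Substitute: (1·7.66 + 1) ξ₂ = 85.57 → ξ₂ = 9.881 mol/min, ξ₁ = 75.69 mol/min.
Outlet amounts (n = n₀ + Σ ν·ξ):
  F: 382 − 1(75.69) − 1(9.881) = 296.4
  D: 0 + 1(75.69) = 75.69
  E: 0 + 1(9.881) = 9.881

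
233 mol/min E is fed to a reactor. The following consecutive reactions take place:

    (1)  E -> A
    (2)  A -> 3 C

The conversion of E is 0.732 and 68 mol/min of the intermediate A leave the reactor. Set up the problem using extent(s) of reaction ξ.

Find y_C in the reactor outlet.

Conversion of E: E consumed = 1ξ₁ = 0.732 × 233 → ξ₁ = 170.6 mol/min.
A balance: n_A = 0 + 1ξ₁ − 1ξ₂ = 68 → ξ₂ = (1·170.6 − 68)/1 = 102.6 mol/min.
Outlet amounts (n = n₀ + Σ ν·ξ):
  E: 233 − 1(170.6) = 62.44
  A: 0 + 1(170.6) − 1(102.6) = 68
  C: 0 + 3(102.6) = 307.7
Total out = 438.1 mol/min; y_C = 307.7 / 438.1 = 0.7023.

0.702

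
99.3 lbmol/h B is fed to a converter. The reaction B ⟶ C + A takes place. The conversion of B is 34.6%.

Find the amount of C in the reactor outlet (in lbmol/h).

34.4 lbmol/h

B reacted = 0.346 × 99.3 = 34.36 lbmol/h; ν_B = −1, so ξ = 34.36/1 = 34.36 lbmol/h.
Outlet amounts (n = n₀ + ν ξ):
  B: 99.3 − 1(34.36) = 64.94
  C: 0 + 1(34.36) = 34.36
  A: 0 + 1(34.36) = 34.36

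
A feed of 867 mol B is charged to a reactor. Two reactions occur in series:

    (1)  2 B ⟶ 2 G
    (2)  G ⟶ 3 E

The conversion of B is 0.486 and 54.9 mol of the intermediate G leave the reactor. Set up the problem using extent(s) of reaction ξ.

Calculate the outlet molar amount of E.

1100 mol

Conversion of B: B consumed = 2ξ₁ = 0.486 × 867 → ξ₁ = 210.7 mol.
G balance: n_G = 0 + 2ξ₁ − 1ξ₂ = 54.9 → ξ₂ = (2·210.7 − 54.9)/1 = 366.5 mol.
Outlet amounts (n = n₀ + Σ ν·ξ):
  B: 867 − 2(210.7) = 445.6
  G: 0 + 2(210.7) − 1(366.5) = 54.9
  E: 0 + 3(366.5) = 1099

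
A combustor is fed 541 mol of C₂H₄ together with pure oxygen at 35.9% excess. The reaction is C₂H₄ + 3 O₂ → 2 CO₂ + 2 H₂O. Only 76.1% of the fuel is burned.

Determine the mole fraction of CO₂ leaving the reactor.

Stoichiometric O₂ = 3 × 541 = 1623 mol; O₂ fed = 1623 × 1.359 = 2206 mol.
Fuel reacted = 0.761 × 541 → ξ = 411.7 mol.
Outlet (n = n₀ + ν ξ):
  C₂H₄: 541 − 1(411.7) = 129.3
  O₂: 2206 − 3(411.7) = 970.6
  CO₂: 0 + 2(411.7) = 823.4
  H₂O: 0 + 2(411.7) = 823.4
Total out = 2747 mol; y_CO₂ = 823.4 / 2747 = 0.2998.

0.3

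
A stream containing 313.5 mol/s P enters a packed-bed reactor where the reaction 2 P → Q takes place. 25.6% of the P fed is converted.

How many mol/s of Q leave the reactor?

P reacted = 0.256 × 313.5 = 80.26 mol/s; ν_P = −2, so ξ = 80.26/2 = 40.13 mol/s.
Outlet amounts (n = n₀ + ν ξ):
  P: 313.5 − 2(40.13) = 233.2
  Q: 0 + 1(40.13) = 40.13

40.1 mol/s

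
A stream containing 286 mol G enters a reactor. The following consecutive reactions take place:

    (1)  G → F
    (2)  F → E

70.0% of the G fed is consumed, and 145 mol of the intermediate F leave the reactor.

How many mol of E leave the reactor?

Conversion of G: G consumed = 1ξ₁ = 0.7 × 286 → ξ₁ = 200.2 mol.
F balance: n_F = 0 + 1ξ₁ − 1ξ₂ = 145 → ξ₂ = (1·200.2 − 145)/1 = 55.2 mol.
Outlet amounts (n = n₀ + Σ ν·ξ):
  G: 286 − 1(200.2) = 85.8
  F: 0 + 1(200.2) − 1(55.2) = 145
  E: 0 + 1(55.2) = 55.2

55.2 mol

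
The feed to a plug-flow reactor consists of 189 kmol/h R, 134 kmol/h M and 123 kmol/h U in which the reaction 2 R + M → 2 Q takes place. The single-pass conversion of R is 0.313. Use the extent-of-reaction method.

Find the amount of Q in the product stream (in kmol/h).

R reacted = 0.313 × 189 = 59.16 kmol/h; ν_R = −2, so ξ = 59.16/2 = 29.58 kmol/h.
Outlet amounts (n = n₀ + ν ξ):
  R: 189 − 2(29.58) = 129.8
  M: 134 − 1(29.58) = 104.4
  Q: 0 + 2(29.58) = 59.16
  U: 123 (inert)

59.2 kmol/h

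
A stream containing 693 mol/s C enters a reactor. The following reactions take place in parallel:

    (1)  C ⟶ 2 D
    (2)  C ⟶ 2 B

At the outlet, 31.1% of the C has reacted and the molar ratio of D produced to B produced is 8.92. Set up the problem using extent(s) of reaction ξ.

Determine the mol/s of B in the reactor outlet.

43.5 mol/s

Conversion of C: C consumed = 0.311 × 693 = 215.5 mol/s = 1ξ₁ + 1ξ₂.
Selectivity: 2ξ₁ / (2ξ₂) = 8.92 → ξ₁ = 8.92 ξ₂.
Substitute: (1·8.92 + 1) ξ₂ = 215.5 → ξ₂ = 21.73 mol/s, ξ₁ = 193.8 mol/s.
Outlet amounts (n = n₀ + Σ ν·ξ):
  C: 693 − 1(193.8) − 1(21.73) = 477.5
  D: 0 + 2(193.8) = 387.6
  B: 0 + 2(21.73) = 43.45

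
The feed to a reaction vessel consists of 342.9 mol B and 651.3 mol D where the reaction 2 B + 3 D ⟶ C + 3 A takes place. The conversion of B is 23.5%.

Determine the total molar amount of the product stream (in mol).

954 mol

B reacted = 0.235 × 342.9 = 80.58 mol; ν_B = −2, so ξ = 80.58/2 = 40.29 mol.
Outlet amounts (n = n₀ + ν ξ):
  B: 342.9 − 2(40.29) = 262.3
  D: 651.3 − 3(40.29) = 530.4
  C: 0 + 1(40.29) = 40.29
  A: 0 + 3(40.29) = 120.9
Total out = 262.3 + 530.4 + 40.29 + 120.9 = 953.9 mol.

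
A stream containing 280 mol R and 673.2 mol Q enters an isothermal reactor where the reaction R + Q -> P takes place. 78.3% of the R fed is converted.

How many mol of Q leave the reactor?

454 mol

R reacted = 0.783 × 280 = 219.2 mol; ν_R = −1, so ξ = 219.2/1 = 219.2 mol.
Outlet amounts (n = n₀ + ν ξ):
  R: 280 − 1(219.2) = 60.76
  Q: 673.2 − 1(219.2) = 454
  P: 0 + 1(219.2) = 219.2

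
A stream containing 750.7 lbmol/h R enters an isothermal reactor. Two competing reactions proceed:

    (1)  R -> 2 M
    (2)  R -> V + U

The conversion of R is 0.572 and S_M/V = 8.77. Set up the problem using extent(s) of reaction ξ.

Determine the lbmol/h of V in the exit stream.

79.7 lbmol/h

Conversion of R: R consumed = 0.572 × 750.7 = 429.4 lbmol/h = 1ξ₁ + 1ξ₂.
Selectivity: 2ξ₁ / (1ξ₂) = 8.77 → ξ₁ = 4.385 ξ₂.
Substitute: (1·4.385 + 1) ξ₂ = 429.4 → ξ₂ = 79.74 lbmol/h, ξ₁ = 349.7 lbmol/h.
Outlet amounts (n = n₀ + Σ ν·ξ):
  R: 750.7 − 1(349.7) − 1(79.74) = 321.3
  M: 0 + 2(349.7) = 699.3
  V: 0 + 1(79.74) = 79.74
  U: 0 + 1(79.74) = 79.74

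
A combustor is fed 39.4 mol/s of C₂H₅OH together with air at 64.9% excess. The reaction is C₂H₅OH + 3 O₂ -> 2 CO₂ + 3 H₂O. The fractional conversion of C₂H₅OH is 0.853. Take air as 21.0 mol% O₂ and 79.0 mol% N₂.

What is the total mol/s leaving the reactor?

1000 mol/s

Stoichiometric O₂ = 3 × 39.4 = 118.2 mol/s; O₂ fed = 118.2 × 1.649 = 194.9 mol/s.
N₂ fed = 194.9 × 79/21 = 733.2 mol/s.
Fuel reacted = 0.853 × 39.4 → ξ = 33.61 mol/s.
Outlet (n = n₀ + ν ξ):
  C₂H₅OH: 39.4 − 1(33.61) = 5.792
  O₂: 194.9 − 3(33.61) = 94.09
  N₂: 733.2 (inert)
  CO₂: 0 + 2(33.61) = 67.22
  H₂O: 0 + 3(33.61) = 100.8
Total out = 5.792 + 94.09 + 733.2 + 67.22 + 100.8 = 1001 mol/s.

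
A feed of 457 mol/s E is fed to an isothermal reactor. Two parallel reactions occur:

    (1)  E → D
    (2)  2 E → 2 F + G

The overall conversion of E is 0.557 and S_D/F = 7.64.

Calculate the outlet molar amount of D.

225 mol/s

Conversion of E: E consumed = 0.557 × 457 = 254.5 mol/s = 1ξ₁ + 2ξ₂.
Selectivity: 1ξ₁ / (2ξ₂) = 7.64 → ξ₁ = 15.28 ξ₂.
Substitute: (1·15.28 + 2) ξ₂ = 254.5 → ξ₂ = 14.73 mol/s, ξ₁ = 225.1 mol/s.
Outlet amounts (n = n₀ + Σ ν·ξ):
  E: 457 − 1(225.1) − 2(14.73) = 202.5
  D: 0 + 1(225.1) = 225.1
  F: 0 + 2(14.73) = 29.46
  G: 0 + 1(14.73) = 14.73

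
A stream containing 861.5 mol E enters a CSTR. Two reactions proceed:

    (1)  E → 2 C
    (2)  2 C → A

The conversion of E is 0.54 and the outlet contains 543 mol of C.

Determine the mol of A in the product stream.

Conversion of E: E consumed = 1ξ₁ = 0.54 × 861.5 → ξ₁ = 465.2 mol.
C balance: n_C = 0 + 2ξ₁ − 2ξ₂ = 543 → ξ₂ = (2·465.2 − 543)/2 = 193.7 mol.
Outlet amounts (n = n₀ + Σ ν·ξ):
  E: 861.5 − 1(465.2) = 396.3
  C: 0 + 2(465.2) − 2(193.7) = 543
  A: 0 + 1(193.7) = 193.7

194 mol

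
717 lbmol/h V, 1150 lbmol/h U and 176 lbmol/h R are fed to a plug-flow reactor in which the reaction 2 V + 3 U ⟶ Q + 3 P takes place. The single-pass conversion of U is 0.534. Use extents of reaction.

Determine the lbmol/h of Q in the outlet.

U reacted = 0.534 × 1150 = 614.1 lbmol/h; ν_U = −3, so ξ = 614.1/3 = 204.7 lbmol/h.
Outlet amounts (n = n₀ + ν ξ):
  V: 717 − 2(204.7) = 307.6
  U: 1150 − 3(204.7) = 535.9
  Q: 0 + 1(204.7) = 204.7
  P: 0 + 3(204.7) = 614.1
  R: 176 (inert)

205 lbmol/h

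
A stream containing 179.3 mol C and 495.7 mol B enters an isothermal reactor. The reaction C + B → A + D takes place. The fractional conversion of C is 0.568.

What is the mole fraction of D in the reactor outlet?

C reacted = 0.568 × 179.3 = 101.8 mol; ν_C = −1, so ξ = 101.8/1 = 101.8 mol.
Outlet amounts (n = n₀ + ν ξ):
  C: 179.3 − 1(101.8) = 77.46
  B: 495.7 − 1(101.8) = 393.9
  A: 0 + 1(101.8) = 101.8
  D: 0 + 1(101.8) = 101.8
Total out = 675 mol; y_D = 101.8 / 675 = 0.1509.

0.151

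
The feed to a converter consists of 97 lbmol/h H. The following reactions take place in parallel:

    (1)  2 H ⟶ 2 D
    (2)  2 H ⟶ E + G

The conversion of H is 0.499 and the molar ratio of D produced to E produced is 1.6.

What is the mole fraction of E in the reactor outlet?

Conversion of H: H consumed = 0.499 × 97 = 48.4 lbmol/h = 2ξ₁ + 2ξ₂.
Selectivity: 2ξ₁ / (1ξ₂) = 1.6 → ξ₁ = 0.8 ξ₂.
Substitute: (2·0.8 + 2) ξ₂ = 48.4 → ξ₂ = 13.45 lbmol/h, ξ₁ = 10.76 lbmol/h.
Outlet amounts (n = n₀ + Σ ν·ξ):
  H: 97 − 2(10.76) − 2(13.45) = 48.6
  D: 0 + 2(10.76) = 21.51
  E: 0 + 1(13.45) = 13.45
  G: 0 + 1(13.45) = 13.45
Total out = 97 lbmol/h; y_E = 13.45 / 97 = 0.1386.

0.139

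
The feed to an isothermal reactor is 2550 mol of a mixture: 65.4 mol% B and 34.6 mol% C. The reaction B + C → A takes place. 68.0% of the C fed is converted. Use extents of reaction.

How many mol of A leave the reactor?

C reacted = 0.68 × 882.3 = 600 mol; ν_C = −1, so ξ = 600/1 = 600 mol.
Outlet amounts (n = n₀ + ν ξ):
  B: 1668 − 1(600) = 1068
  C: 882.3 − 1(600) = 282.3
  A: 0 + 1(600) = 600

600 mol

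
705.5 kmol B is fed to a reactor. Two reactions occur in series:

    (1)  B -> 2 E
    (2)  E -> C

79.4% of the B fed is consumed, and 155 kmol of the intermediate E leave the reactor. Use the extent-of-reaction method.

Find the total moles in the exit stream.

Conversion of B: B consumed = 1ξ₁ = 0.794 × 705.5 → ξ₁ = 560.2 kmol.
E balance: n_E = 0 + 2ξ₁ − 1ξ₂ = 155 → ξ₂ = (2·560.2 − 155)/1 = 965.3 kmol.
Outlet amounts (n = n₀ + Σ ν·ξ):
  B: 705.5 − 1(560.2) = 145.3
  E: 0 + 2(560.2) − 1(965.3) = 155
  C: 0 + 1(965.3) = 965.3
Total out = 145.3 + 155 + 965.3 = 1266 kmol.

1270 kmol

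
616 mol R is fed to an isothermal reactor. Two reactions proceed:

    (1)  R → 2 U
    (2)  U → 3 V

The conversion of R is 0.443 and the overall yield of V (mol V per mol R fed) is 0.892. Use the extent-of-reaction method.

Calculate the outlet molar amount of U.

363 mol

Conversion of R: R consumed = 1ξ₁ = 0.443 × 616 → ξ₁ = 272.9 mol.
Yield of V: 3ξ₂ / 616 = 0.892 → ξ₂ = 183.2 mol.
Outlet amounts (n = n₀ + Σ ν·ξ):
  R: 616 − 1(272.9) = 343.1
  U: 0 + 2(272.9) − 1(183.2) = 362.6
  V: 0 + 3(183.2) = 549.5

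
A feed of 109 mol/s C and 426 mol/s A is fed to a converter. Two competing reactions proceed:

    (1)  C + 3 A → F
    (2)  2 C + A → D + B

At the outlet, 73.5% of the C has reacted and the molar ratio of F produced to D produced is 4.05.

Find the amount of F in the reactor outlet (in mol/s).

53.6 mol/s

Conversion of C: C consumed = 0.735 × 109 = 80.11 mol/s = 1ξ₁ + 2ξ₂.
Selectivity: 1ξ₁ / (1ξ₂) = 4.05 → ξ₁ = 4.05 ξ₂.
Substitute: (1·4.05 + 2) ξ₂ = 80.11 → ξ₂ = 13.24 mol/s, ξ₁ = 53.63 mol/s.
Outlet amounts (n = n₀ + Σ ν·ξ):
  C: 109 − 1(53.63) − 2(13.24) = 28.89
  A: 426 − 3(53.63) − 1(13.24) = 251.9
  F: 0 + 1(53.63) = 53.63
  D: 0 + 1(13.24) = 13.24
  B: 0 + 1(13.24) = 13.24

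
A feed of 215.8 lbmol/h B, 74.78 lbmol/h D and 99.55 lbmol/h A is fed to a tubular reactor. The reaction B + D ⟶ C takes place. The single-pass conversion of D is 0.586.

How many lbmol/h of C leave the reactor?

43.8 lbmol/h

D reacted = 0.586 × 74.78 = 43.82 lbmol/h; ν_D = −1, so ξ = 43.82/1 = 43.82 lbmol/h.
Outlet amounts (n = n₀ + ν ξ):
  B: 215.8 − 1(43.82) = 172
  D: 74.78 − 1(43.82) = 30.96
  C: 0 + 1(43.82) = 43.82
  A: 99.55 (inert)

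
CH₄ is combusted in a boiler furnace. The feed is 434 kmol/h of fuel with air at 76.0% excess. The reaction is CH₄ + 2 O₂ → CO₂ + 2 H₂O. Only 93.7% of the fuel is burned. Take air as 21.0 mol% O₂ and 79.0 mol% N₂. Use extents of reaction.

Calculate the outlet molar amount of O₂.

714 kmol/h

Stoichiometric O₂ = 2 × 434 = 868 kmol/h; O₂ fed = 868 × 1.760 = 1528 kmol/h.
N₂ fed = 1528 × 79/21 = 5747 kmol/h.
Fuel reacted = 0.937 × 434 → ξ = 406.7 kmol/h.
Outlet (n = n₀ + ν ξ):
  CH₄: 434 − 1(406.7) = 27.34
  O₂: 1528 − 2(406.7) = 714.4
  N₂: 5747 (inert)
  CO₂: 0 + 1(406.7) = 406.7
  H₂O: 0 + 2(406.7) = 813.3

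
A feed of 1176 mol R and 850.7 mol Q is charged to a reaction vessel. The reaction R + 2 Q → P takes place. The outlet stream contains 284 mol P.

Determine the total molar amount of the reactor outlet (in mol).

For P: n = n₀ + 1ξ → 284 = 0 + 1ξ, giving ξ = 284 mol.
Outlet amounts (n = n₀ + ν ξ):
  R: 1176 − 1(284) = 892
  Q: 850.7 − 2(284) = 282.7
  P: 0 + 1(284) = 284
Total out = 892 + 282.7 + 284 = 1459 mol.

1460 mol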